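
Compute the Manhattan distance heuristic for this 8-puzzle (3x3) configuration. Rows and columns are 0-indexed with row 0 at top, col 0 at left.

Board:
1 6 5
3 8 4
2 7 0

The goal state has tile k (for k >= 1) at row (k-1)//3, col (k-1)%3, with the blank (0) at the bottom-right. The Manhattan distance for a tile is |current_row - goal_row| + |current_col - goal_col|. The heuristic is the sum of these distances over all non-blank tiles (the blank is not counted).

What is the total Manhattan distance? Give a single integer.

Tile 1: (0,0)->(0,0) = 0
Tile 6: (0,1)->(1,2) = 2
Tile 5: (0,2)->(1,1) = 2
Tile 3: (1,0)->(0,2) = 3
Tile 8: (1,1)->(2,1) = 1
Tile 4: (1,2)->(1,0) = 2
Tile 2: (2,0)->(0,1) = 3
Tile 7: (2,1)->(2,0) = 1
Sum: 0 + 2 + 2 + 3 + 1 + 2 + 3 + 1 = 14

Answer: 14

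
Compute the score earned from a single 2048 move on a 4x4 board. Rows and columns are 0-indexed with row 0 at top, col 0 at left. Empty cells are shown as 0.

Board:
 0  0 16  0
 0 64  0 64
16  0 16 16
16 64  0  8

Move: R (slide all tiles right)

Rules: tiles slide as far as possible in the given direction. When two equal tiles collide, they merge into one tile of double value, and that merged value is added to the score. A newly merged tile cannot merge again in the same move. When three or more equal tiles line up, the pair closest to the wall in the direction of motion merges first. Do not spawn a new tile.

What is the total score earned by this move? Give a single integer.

Answer: 160

Derivation:
Slide right:
row 0: [0, 0, 16, 0] -> [0, 0, 0, 16]  score +0 (running 0)
row 1: [0, 64, 0, 64] -> [0, 0, 0, 128]  score +128 (running 128)
row 2: [16, 0, 16, 16] -> [0, 0, 16, 32]  score +32 (running 160)
row 3: [16, 64, 0, 8] -> [0, 16, 64, 8]  score +0 (running 160)
Board after move:
  0   0   0  16
  0   0   0 128
  0   0  16  32
  0  16  64   8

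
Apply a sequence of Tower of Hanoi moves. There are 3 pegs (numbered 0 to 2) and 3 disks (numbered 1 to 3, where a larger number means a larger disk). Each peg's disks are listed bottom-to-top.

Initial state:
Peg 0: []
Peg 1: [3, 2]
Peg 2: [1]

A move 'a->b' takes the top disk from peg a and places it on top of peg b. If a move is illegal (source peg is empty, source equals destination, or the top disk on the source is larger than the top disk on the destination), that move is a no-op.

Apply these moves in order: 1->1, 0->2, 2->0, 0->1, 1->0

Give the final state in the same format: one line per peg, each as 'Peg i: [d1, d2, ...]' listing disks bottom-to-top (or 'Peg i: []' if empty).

After move 1 (1->1):
Peg 0: []
Peg 1: [3, 2]
Peg 2: [1]

After move 2 (0->2):
Peg 0: []
Peg 1: [3, 2]
Peg 2: [1]

After move 3 (2->0):
Peg 0: [1]
Peg 1: [3, 2]
Peg 2: []

After move 4 (0->1):
Peg 0: []
Peg 1: [3, 2, 1]
Peg 2: []

After move 5 (1->0):
Peg 0: [1]
Peg 1: [3, 2]
Peg 2: []

Answer: Peg 0: [1]
Peg 1: [3, 2]
Peg 2: []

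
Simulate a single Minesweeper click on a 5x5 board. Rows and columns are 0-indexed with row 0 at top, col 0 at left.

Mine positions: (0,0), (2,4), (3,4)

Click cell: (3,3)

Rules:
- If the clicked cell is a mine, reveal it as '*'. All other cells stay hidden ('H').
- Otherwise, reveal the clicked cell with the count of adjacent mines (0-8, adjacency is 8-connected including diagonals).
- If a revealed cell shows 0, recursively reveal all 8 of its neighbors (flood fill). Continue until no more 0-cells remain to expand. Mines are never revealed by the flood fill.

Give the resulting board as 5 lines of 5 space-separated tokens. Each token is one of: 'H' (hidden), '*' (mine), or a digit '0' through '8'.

H H H H H
H H H H H
H H H H H
H H H 2 H
H H H H H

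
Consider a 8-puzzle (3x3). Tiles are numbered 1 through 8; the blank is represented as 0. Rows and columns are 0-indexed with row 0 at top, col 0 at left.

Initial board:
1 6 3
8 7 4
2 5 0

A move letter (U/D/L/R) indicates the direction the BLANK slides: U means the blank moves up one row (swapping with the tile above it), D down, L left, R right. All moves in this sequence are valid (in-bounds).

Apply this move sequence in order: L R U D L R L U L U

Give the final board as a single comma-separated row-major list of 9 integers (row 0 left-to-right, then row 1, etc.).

After move 1 (L):
1 6 3
8 7 4
2 0 5

After move 2 (R):
1 6 3
8 7 4
2 5 0

After move 3 (U):
1 6 3
8 7 0
2 5 4

After move 4 (D):
1 6 3
8 7 4
2 5 0

After move 5 (L):
1 6 3
8 7 4
2 0 5

After move 6 (R):
1 6 3
8 7 4
2 5 0

After move 7 (L):
1 6 3
8 7 4
2 0 5

After move 8 (U):
1 6 3
8 0 4
2 7 5

After move 9 (L):
1 6 3
0 8 4
2 7 5

After move 10 (U):
0 6 3
1 8 4
2 7 5

Answer: 0, 6, 3, 1, 8, 4, 2, 7, 5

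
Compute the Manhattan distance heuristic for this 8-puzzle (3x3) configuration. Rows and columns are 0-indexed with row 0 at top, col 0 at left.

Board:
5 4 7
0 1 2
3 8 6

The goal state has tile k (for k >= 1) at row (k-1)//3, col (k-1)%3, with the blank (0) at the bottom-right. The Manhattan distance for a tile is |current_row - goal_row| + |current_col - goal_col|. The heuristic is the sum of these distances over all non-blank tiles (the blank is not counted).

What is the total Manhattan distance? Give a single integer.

Answer: 17

Derivation:
Tile 5: at (0,0), goal (1,1), distance |0-1|+|0-1| = 2
Tile 4: at (0,1), goal (1,0), distance |0-1|+|1-0| = 2
Tile 7: at (0,2), goal (2,0), distance |0-2|+|2-0| = 4
Tile 1: at (1,1), goal (0,0), distance |1-0|+|1-0| = 2
Tile 2: at (1,2), goal (0,1), distance |1-0|+|2-1| = 2
Tile 3: at (2,0), goal (0,2), distance |2-0|+|0-2| = 4
Tile 8: at (2,1), goal (2,1), distance |2-2|+|1-1| = 0
Tile 6: at (2,2), goal (1,2), distance |2-1|+|2-2| = 1
Sum: 2 + 2 + 4 + 2 + 2 + 4 + 0 + 1 = 17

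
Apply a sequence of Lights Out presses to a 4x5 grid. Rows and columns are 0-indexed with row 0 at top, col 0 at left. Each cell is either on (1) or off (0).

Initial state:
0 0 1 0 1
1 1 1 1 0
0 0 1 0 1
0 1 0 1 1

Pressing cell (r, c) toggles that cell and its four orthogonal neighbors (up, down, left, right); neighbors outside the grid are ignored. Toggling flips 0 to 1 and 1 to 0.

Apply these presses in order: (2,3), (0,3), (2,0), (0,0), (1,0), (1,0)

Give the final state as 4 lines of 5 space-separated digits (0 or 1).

After press 1 at (2,3):
0 0 1 0 1
1 1 1 0 0
0 0 0 1 0
0 1 0 0 1

After press 2 at (0,3):
0 0 0 1 0
1 1 1 1 0
0 0 0 1 0
0 1 0 0 1

After press 3 at (2,0):
0 0 0 1 0
0 1 1 1 0
1 1 0 1 0
1 1 0 0 1

After press 4 at (0,0):
1 1 0 1 0
1 1 1 1 0
1 1 0 1 0
1 1 0 0 1

After press 5 at (1,0):
0 1 0 1 0
0 0 1 1 0
0 1 0 1 0
1 1 0 0 1

After press 6 at (1,0):
1 1 0 1 0
1 1 1 1 0
1 1 0 1 0
1 1 0 0 1

Answer: 1 1 0 1 0
1 1 1 1 0
1 1 0 1 0
1 1 0 0 1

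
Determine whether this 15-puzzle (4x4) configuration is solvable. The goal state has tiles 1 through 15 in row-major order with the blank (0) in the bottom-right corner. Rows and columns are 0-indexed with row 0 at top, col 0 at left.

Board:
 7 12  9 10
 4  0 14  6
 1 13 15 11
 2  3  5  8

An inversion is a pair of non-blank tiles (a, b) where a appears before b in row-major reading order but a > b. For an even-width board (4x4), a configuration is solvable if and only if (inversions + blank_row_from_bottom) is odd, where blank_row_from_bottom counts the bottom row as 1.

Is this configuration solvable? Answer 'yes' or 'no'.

Answer: no

Derivation:
Inversions: 59
Blank is in row 1 (0-indexed from top), which is row 3 counting from the bottom (bottom = 1).
59 + 3 = 62, which is even, so the puzzle is not solvable.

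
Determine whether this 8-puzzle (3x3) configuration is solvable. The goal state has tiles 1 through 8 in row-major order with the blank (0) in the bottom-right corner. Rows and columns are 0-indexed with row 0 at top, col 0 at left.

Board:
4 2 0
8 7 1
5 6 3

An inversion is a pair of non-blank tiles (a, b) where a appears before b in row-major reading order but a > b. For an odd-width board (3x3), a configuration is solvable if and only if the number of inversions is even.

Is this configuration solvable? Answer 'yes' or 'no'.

Inversions (pairs i<j in row-major order where tile[i] > tile[j] > 0): 15
15 is odd, so the puzzle is not solvable.

Answer: no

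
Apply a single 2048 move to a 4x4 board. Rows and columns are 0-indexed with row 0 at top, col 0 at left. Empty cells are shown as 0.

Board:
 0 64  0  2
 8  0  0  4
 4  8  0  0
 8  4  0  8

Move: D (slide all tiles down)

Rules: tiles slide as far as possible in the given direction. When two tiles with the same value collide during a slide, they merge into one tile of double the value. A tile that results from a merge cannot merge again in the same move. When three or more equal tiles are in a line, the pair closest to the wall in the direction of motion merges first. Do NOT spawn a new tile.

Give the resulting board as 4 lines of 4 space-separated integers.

Answer:  0  0  0  0
 8 64  0  2
 4  8  0  4
 8  4  0  8

Derivation:
Slide down:
col 0: [0, 8, 4, 8] -> [0, 8, 4, 8]
col 1: [64, 0, 8, 4] -> [0, 64, 8, 4]
col 2: [0, 0, 0, 0] -> [0, 0, 0, 0]
col 3: [2, 4, 0, 8] -> [0, 2, 4, 8]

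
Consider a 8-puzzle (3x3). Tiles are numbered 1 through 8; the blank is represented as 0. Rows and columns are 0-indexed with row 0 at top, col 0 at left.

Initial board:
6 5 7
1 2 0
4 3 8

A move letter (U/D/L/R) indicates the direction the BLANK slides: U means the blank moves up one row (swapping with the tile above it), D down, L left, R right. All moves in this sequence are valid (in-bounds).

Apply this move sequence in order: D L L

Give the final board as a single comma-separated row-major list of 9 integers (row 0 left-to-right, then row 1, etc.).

Answer: 6, 5, 7, 1, 2, 8, 0, 4, 3

Derivation:
After move 1 (D):
6 5 7
1 2 8
4 3 0

After move 2 (L):
6 5 7
1 2 8
4 0 3

After move 3 (L):
6 5 7
1 2 8
0 4 3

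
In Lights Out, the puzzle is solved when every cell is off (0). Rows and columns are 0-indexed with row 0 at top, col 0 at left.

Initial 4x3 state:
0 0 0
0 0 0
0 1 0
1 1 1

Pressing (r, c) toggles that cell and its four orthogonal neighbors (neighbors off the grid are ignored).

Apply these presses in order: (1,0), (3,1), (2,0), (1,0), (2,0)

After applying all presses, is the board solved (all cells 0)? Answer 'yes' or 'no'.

Answer: yes

Derivation:
After press 1 at (1,0):
1 0 0
1 1 0
1 1 0
1 1 1

After press 2 at (3,1):
1 0 0
1 1 0
1 0 0
0 0 0

After press 3 at (2,0):
1 0 0
0 1 0
0 1 0
1 0 0

After press 4 at (1,0):
0 0 0
1 0 0
1 1 0
1 0 0

After press 5 at (2,0):
0 0 0
0 0 0
0 0 0
0 0 0

Lights still on: 0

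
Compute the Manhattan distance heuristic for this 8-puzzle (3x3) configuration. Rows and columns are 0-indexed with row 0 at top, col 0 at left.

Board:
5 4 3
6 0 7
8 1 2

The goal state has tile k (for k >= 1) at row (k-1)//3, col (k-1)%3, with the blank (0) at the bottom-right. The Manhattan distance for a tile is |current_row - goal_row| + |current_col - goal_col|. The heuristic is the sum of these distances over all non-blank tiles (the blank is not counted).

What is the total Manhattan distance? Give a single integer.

Tile 5: at (0,0), goal (1,1), distance |0-1|+|0-1| = 2
Tile 4: at (0,1), goal (1,0), distance |0-1|+|1-0| = 2
Tile 3: at (0,2), goal (0,2), distance |0-0|+|2-2| = 0
Tile 6: at (1,0), goal (1,2), distance |1-1|+|0-2| = 2
Tile 7: at (1,2), goal (2,0), distance |1-2|+|2-0| = 3
Tile 8: at (2,0), goal (2,1), distance |2-2|+|0-1| = 1
Tile 1: at (2,1), goal (0,0), distance |2-0|+|1-0| = 3
Tile 2: at (2,2), goal (0,1), distance |2-0|+|2-1| = 3
Sum: 2 + 2 + 0 + 2 + 3 + 1 + 3 + 3 = 16

Answer: 16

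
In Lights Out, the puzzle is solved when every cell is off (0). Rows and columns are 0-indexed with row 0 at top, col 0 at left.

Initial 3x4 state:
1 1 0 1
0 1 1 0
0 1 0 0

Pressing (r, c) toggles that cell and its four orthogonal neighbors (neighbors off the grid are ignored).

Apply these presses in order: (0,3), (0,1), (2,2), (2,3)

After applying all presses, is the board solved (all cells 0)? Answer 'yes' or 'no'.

Answer: yes

Derivation:
After press 1 at (0,3):
1 1 1 0
0 1 1 1
0 1 0 0

After press 2 at (0,1):
0 0 0 0
0 0 1 1
0 1 0 0

After press 3 at (2,2):
0 0 0 0
0 0 0 1
0 0 1 1

After press 4 at (2,3):
0 0 0 0
0 0 0 0
0 0 0 0

Lights still on: 0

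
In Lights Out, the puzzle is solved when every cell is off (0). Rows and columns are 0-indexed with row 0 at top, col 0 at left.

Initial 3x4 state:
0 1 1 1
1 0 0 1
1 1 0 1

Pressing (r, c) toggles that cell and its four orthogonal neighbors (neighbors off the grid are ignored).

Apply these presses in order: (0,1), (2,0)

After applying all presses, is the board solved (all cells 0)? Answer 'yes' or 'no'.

After press 1 at (0,1):
1 0 0 1
1 1 0 1
1 1 0 1

After press 2 at (2,0):
1 0 0 1
0 1 0 1
0 0 0 1

Lights still on: 5

Answer: no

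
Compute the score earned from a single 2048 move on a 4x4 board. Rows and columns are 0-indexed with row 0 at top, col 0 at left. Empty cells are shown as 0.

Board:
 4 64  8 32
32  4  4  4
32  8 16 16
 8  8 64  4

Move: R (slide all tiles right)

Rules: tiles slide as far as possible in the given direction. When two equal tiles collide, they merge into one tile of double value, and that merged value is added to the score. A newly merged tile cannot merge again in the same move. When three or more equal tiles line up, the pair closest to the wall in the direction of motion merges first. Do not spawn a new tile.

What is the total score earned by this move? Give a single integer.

Slide right:
row 0: [4, 64, 8, 32] -> [4, 64, 8, 32]  score +0 (running 0)
row 1: [32, 4, 4, 4] -> [0, 32, 4, 8]  score +8 (running 8)
row 2: [32, 8, 16, 16] -> [0, 32, 8, 32]  score +32 (running 40)
row 3: [8, 8, 64, 4] -> [0, 16, 64, 4]  score +16 (running 56)
Board after move:
 4 64  8 32
 0 32  4  8
 0 32  8 32
 0 16 64  4

Answer: 56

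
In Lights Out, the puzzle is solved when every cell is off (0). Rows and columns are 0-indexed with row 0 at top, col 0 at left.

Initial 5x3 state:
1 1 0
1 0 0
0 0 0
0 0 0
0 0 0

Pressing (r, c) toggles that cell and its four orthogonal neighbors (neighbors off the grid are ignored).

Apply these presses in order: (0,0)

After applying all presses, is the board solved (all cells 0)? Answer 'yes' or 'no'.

Answer: yes

Derivation:
After press 1 at (0,0):
0 0 0
0 0 0
0 0 0
0 0 0
0 0 0

Lights still on: 0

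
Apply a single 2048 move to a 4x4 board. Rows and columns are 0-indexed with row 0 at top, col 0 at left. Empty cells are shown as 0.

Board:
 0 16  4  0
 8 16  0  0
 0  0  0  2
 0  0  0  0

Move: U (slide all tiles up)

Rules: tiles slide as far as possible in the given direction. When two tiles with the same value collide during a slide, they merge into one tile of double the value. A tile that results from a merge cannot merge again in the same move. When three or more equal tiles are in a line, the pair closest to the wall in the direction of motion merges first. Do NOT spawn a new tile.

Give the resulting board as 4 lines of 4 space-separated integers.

Answer:  8 32  4  2
 0  0  0  0
 0  0  0  0
 0  0  0  0

Derivation:
Slide up:
col 0: [0, 8, 0, 0] -> [8, 0, 0, 0]
col 1: [16, 16, 0, 0] -> [32, 0, 0, 0]
col 2: [4, 0, 0, 0] -> [4, 0, 0, 0]
col 3: [0, 0, 2, 0] -> [2, 0, 0, 0]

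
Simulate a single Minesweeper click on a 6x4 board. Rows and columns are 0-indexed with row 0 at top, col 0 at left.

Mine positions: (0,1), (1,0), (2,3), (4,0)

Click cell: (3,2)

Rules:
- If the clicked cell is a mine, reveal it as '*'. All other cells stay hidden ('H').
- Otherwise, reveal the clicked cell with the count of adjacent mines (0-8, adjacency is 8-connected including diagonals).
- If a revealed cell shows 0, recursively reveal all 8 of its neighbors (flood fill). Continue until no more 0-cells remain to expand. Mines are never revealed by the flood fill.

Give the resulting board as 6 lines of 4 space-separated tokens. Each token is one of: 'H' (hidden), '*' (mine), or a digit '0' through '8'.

H H H H
H H H H
H H H H
H H 1 H
H H H H
H H H H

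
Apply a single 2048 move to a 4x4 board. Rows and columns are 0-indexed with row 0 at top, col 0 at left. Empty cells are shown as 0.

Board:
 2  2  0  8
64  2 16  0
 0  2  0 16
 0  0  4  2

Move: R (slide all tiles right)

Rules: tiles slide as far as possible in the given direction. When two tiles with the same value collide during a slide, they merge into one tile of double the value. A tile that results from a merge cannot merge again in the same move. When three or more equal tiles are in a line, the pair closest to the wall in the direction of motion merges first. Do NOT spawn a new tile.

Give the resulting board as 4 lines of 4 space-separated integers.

Slide right:
row 0: [2, 2, 0, 8] -> [0, 0, 4, 8]
row 1: [64, 2, 16, 0] -> [0, 64, 2, 16]
row 2: [0, 2, 0, 16] -> [0, 0, 2, 16]
row 3: [0, 0, 4, 2] -> [0, 0, 4, 2]

Answer:  0  0  4  8
 0 64  2 16
 0  0  2 16
 0  0  4  2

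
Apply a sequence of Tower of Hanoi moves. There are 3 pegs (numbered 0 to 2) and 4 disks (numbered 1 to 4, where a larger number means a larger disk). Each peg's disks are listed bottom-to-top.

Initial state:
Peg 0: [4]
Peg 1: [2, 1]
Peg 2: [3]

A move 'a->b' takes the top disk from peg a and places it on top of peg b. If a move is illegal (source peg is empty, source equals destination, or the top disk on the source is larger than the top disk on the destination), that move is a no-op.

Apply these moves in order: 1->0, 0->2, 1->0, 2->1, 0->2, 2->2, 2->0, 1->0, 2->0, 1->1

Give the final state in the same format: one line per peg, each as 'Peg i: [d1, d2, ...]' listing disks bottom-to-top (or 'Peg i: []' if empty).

After move 1 (1->0):
Peg 0: [4, 1]
Peg 1: [2]
Peg 2: [3]

After move 2 (0->2):
Peg 0: [4]
Peg 1: [2]
Peg 2: [3, 1]

After move 3 (1->0):
Peg 0: [4, 2]
Peg 1: []
Peg 2: [3, 1]

After move 4 (2->1):
Peg 0: [4, 2]
Peg 1: [1]
Peg 2: [3]

After move 5 (0->2):
Peg 0: [4]
Peg 1: [1]
Peg 2: [3, 2]

After move 6 (2->2):
Peg 0: [4]
Peg 1: [1]
Peg 2: [3, 2]

After move 7 (2->0):
Peg 0: [4, 2]
Peg 1: [1]
Peg 2: [3]

After move 8 (1->0):
Peg 0: [4, 2, 1]
Peg 1: []
Peg 2: [3]

After move 9 (2->0):
Peg 0: [4, 2, 1]
Peg 1: []
Peg 2: [3]

After move 10 (1->1):
Peg 0: [4, 2, 1]
Peg 1: []
Peg 2: [3]

Answer: Peg 0: [4, 2, 1]
Peg 1: []
Peg 2: [3]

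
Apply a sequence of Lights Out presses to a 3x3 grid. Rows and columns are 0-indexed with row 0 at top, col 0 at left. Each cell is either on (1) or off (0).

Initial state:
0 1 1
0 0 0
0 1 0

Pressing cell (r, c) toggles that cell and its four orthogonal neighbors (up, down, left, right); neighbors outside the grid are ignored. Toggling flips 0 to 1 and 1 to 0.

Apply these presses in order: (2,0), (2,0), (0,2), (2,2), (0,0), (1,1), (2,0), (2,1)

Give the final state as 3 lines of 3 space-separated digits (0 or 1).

Answer: 1 0 0
1 0 1
0 1 0

Derivation:
After press 1 at (2,0):
0 1 1
1 0 0
1 0 0

After press 2 at (2,0):
0 1 1
0 0 0
0 1 0

After press 3 at (0,2):
0 0 0
0 0 1
0 1 0

After press 4 at (2,2):
0 0 0
0 0 0
0 0 1

After press 5 at (0,0):
1 1 0
1 0 0
0 0 1

After press 6 at (1,1):
1 0 0
0 1 1
0 1 1

After press 7 at (2,0):
1 0 0
1 1 1
1 0 1

After press 8 at (2,1):
1 0 0
1 0 1
0 1 0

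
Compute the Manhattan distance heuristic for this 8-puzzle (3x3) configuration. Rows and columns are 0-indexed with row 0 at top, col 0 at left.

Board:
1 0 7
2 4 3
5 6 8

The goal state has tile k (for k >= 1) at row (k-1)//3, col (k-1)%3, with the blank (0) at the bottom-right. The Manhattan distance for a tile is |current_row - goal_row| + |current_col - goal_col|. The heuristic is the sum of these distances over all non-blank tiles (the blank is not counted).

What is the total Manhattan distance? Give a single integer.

Answer: 13

Derivation:
Tile 1: at (0,0), goal (0,0), distance |0-0|+|0-0| = 0
Tile 7: at (0,2), goal (2,0), distance |0-2|+|2-0| = 4
Tile 2: at (1,0), goal (0,1), distance |1-0|+|0-1| = 2
Tile 4: at (1,1), goal (1,0), distance |1-1|+|1-0| = 1
Tile 3: at (1,2), goal (0,2), distance |1-0|+|2-2| = 1
Tile 5: at (2,0), goal (1,1), distance |2-1|+|0-1| = 2
Tile 6: at (2,1), goal (1,2), distance |2-1|+|1-2| = 2
Tile 8: at (2,2), goal (2,1), distance |2-2|+|2-1| = 1
Sum: 0 + 4 + 2 + 1 + 1 + 2 + 2 + 1 = 13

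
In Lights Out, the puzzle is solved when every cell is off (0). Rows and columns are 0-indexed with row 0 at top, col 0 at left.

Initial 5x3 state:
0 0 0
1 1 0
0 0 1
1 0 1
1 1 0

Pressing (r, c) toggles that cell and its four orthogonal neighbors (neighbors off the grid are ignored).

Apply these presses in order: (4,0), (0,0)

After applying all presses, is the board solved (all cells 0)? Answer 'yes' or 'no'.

After press 1 at (4,0):
0 0 0
1 1 0
0 0 1
0 0 1
0 0 0

After press 2 at (0,0):
1 1 0
0 1 0
0 0 1
0 0 1
0 0 0

Lights still on: 5

Answer: no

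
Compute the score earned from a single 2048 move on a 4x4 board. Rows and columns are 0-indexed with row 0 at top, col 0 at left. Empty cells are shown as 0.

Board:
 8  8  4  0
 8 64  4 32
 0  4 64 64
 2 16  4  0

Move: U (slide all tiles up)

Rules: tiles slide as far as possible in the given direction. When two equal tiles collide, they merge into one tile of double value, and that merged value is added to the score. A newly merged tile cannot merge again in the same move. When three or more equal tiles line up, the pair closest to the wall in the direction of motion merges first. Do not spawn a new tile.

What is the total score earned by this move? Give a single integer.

Slide up:
col 0: [8, 8, 0, 2] -> [16, 2, 0, 0]  score +16 (running 16)
col 1: [8, 64, 4, 16] -> [8, 64, 4, 16]  score +0 (running 16)
col 2: [4, 4, 64, 4] -> [8, 64, 4, 0]  score +8 (running 24)
col 3: [0, 32, 64, 0] -> [32, 64, 0, 0]  score +0 (running 24)
Board after move:
16  8  8 32
 2 64 64 64
 0  4  4  0
 0 16  0  0

Answer: 24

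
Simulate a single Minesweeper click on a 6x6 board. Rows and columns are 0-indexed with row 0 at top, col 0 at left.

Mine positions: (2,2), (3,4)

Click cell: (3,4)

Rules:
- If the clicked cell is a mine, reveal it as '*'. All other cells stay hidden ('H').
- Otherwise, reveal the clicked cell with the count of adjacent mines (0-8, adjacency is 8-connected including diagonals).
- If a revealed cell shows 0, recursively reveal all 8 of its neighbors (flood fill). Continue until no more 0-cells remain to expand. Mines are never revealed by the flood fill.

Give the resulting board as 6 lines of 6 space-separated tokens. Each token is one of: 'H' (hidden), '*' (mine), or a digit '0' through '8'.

H H H H H H
H H H H H H
H H H H H H
H H H H * H
H H H H H H
H H H H H H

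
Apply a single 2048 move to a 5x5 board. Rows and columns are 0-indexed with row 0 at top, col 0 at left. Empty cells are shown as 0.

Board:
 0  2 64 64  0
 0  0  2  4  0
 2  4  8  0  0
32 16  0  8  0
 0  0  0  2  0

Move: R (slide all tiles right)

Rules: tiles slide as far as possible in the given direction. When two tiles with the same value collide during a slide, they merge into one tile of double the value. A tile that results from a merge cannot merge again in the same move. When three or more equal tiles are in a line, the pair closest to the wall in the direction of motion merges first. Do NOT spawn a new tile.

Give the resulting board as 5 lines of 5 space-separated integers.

Answer:   0   0   0   2 128
  0   0   0   2   4
  0   0   2   4   8
  0   0  32  16   8
  0   0   0   0   2

Derivation:
Slide right:
row 0: [0, 2, 64, 64, 0] -> [0, 0, 0, 2, 128]
row 1: [0, 0, 2, 4, 0] -> [0, 0, 0, 2, 4]
row 2: [2, 4, 8, 0, 0] -> [0, 0, 2, 4, 8]
row 3: [32, 16, 0, 8, 0] -> [0, 0, 32, 16, 8]
row 4: [0, 0, 0, 2, 0] -> [0, 0, 0, 0, 2]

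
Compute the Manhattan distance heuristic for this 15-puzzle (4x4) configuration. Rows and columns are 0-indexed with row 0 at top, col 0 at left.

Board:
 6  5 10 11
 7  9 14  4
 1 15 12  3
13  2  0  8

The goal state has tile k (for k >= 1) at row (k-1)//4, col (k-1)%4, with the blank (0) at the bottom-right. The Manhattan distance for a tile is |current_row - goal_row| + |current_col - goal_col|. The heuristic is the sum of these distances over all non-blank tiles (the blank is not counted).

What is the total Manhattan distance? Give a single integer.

Tile 6: (0,0)->(1,1) = 2
Tile 5: (0,1)->(1,0) = 2
Tile 10: (0,2)->(2,1) = 3
Tile 11: (0,3)->(2,2) = 3
Tile 7: (1,0)->(1,2) = 2
Tile 9: (1,1)->(2,0) = 2
Tile 14: (1,2)->(3,1) = 3
Tile 4: (1,3)->(0,3) = 1
Tile 1: (2,0)->(0,0) = 2
Tile 15: (2,1)->(3,2) = 2
Tile 12: (2,2)->(2,3) = 1
Tile 3: (2,3)->(0,2) = 3
Tile 13: (3,0)->(3,0) = 0
Tile 2: (3,1)->(0,1) = 3
Tile 8: (3,3)->(1,3) = 2
Sum: 2 + 2 + 3 + 3 + 2 + 2 + 3 + 1 + 2 + 2 + 1 + 3 + 0 + 3 + 2 = 31

Answer: 31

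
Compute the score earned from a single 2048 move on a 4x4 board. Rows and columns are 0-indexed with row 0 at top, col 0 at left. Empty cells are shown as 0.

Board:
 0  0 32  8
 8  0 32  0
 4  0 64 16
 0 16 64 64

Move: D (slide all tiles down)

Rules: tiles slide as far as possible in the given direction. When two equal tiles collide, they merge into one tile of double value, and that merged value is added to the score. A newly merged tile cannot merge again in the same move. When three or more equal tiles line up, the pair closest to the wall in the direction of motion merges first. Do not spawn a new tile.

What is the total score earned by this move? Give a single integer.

Slide down:
col 0: [0, 8, 4, 0] -> [0, 0, 8, 4]  score +0 (running 0)
col 1: [0, 0, 0, 16] -> [0, 0, 0, 16]  score +0 (running 0)
col 2: [32, 32, 64, 64] -> [0, 0, 64, 128]  score +192 (running 192)
col 3: [8, 0, 16, 64] -> [0, 8, 16, 64]  score +0 (running 192)
Board after move:
  0   0   0   0
  0   0   0   8
  8   0  64  16
  4  16 128  64

Answer: 192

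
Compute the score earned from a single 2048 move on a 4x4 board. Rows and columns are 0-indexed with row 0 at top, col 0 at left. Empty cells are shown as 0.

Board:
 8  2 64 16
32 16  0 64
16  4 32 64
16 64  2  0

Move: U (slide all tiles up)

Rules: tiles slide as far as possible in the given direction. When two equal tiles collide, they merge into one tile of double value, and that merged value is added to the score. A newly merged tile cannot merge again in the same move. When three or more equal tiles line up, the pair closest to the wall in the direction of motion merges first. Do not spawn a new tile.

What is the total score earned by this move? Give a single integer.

Answer: 160

Derivation:
Slide up:
col 0: [8, 32, 16, 16] -> [8, 32, 32, 0]  score +32 (running 32)
col 1: [2, 16, 4, 64] -> [2, 16, 4, 64]  score +0 (running 32)
col 2: [64, 0, 32, 2] -> [64, 32, 2, 0]  score +0 (running 32)
col 3: [16, 64, 64, 0] -> [16, 128, 0, 0]  score +128 (running 160)
Board after move:
  8   2  64  16
 32  16  32 128
 32   4   2   0
  0  64   0   0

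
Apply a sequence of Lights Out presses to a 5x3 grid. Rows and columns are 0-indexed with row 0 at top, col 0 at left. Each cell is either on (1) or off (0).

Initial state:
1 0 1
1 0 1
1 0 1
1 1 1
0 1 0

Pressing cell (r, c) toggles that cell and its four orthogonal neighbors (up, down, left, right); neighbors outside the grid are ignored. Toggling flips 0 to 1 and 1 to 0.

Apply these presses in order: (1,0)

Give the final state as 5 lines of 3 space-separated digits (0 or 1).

After press 1 at (1,0):
0 0 1
0 1 1
0 0 1
1 1 1
0 1 0

Answer: 0 0 1
0 1 1
0 0 1
1 1 1
0 1 0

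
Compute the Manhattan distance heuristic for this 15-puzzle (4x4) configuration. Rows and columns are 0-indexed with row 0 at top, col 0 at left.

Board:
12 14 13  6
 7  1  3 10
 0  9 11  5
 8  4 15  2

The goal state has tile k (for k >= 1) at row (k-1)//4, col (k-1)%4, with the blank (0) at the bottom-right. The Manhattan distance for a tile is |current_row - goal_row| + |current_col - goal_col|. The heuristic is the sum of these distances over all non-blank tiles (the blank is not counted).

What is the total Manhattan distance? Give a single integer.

Answer: 44

Derivation:
Tile 12: (0,0)->(2,3) = 5
Tile 14: (0,1)->(3,1) = 3
Tile 13: (0,2)->(3,0) = 5
Tile 6: (0,3)->(1,1) = 3
Tile 7: (1,0)->(1,2) = 2
Tile 1: (1,1)->(0,0) = 2
Tile 3: (1,2)->(0,2) = 1
Tile 10: (1,3)->(2,1) = 3
Tile 9: (2,1)->(2,0) = 1
Tile 11: (2,2)->(2,2) = 0
Tile 5: (2,3)->(1,0) = 4
Tile 8: (3,0)->(1,3) = 5
Tile 4: (3,1)->(0,3) = 5
Tile 15: (3,2)->(3,2) = 0
Tile 2: (3,3)->(0,1) = 5
Sum: 5 + 3 + 5 + 3 + 2 + 2 + 1 + 3 + 1 + 0 + 4 + 5 + 5 + 0 + 5 = 44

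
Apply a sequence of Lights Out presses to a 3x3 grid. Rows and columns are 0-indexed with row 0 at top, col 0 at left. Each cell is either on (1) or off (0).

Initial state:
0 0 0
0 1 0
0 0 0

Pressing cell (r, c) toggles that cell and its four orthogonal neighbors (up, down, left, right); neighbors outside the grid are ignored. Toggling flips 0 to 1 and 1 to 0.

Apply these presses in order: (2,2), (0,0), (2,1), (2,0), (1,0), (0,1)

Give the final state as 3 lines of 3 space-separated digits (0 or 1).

Answer: 1 0 1
1 0 1
1 1 0

Derivation:
After press 1 at (2,2):
0 0 0
0 1 1
0 1 1

After press 2 at (0,0):
1 1 0
1 1 1
0 1 1

After press 3 at (2,1):
1 1 0
1 0 1
1 0 0

After press 4 at (2,0):
1 1 0
0 0 1
0 1 0

After press 5 at (1,0):
0 1 0
1 1 1
1 1 0

After press 6 at (0,1):
1 0 1
1 0 1
1 1 0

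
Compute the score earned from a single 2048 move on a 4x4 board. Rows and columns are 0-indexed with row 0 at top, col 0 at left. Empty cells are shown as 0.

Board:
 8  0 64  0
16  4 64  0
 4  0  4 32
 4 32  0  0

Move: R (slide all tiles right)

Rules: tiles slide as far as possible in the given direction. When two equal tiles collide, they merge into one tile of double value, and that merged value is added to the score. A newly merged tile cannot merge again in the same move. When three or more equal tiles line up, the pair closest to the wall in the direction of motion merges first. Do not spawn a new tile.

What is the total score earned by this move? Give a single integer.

Slide right:
row 0: [8, 0, 64, 0] -> [0, 0, 8, 64]  score +0 (running 0)
row 1: [16, 4, 64, 0] -> [0, 16, 4, 64]  score +0 (running 0)
row 2: [4, 0, 4, 32] -> [0, 0, 8, 32]  score +8 (running 8)
row 3: [4, 32, 0, 0] -> [0, 0, 4, 32]  score +0 (running 8)
Board after move:
 0  0  8 64
 0 16  4 64
 0  0  8 32
 0  0  4 32

Answer: 8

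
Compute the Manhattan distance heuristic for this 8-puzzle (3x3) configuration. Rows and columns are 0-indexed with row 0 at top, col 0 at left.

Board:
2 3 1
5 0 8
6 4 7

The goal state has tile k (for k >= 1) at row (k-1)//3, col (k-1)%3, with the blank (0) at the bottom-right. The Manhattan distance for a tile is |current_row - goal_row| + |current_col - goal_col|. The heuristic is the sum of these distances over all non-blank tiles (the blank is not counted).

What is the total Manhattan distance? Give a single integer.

Tile 2: at (0,0), goal (0,1), distance |0-0|+|0-1| = 1
Tile 3: at (0,1), goal (0,2), distance |0-0|+|1-2| = 1
Tile 1: at (0,2), goal (0,0), distance |0-0|+|2-0| = 2
Tile 5: at (1,0), goal (1,1), distance |1-1|+|0-1| = 1
Tile 8: at (1,2), goal (2,1), distance |1-2|+|2-1| = 2
Tile 6: at (2,0), goal (1,2), distance |2-1|+|0-2| = 3
Tile 4: at (2,1), goal (1,0), distance |2-1|+|1-0| = 2
Tile 7: at (2,2), goal (2,0), distance |2-2|+|2-0| = 2
Sum: 1 + 1 + 2 + 1 + 2 + 3 + 2 + 2 = 14

Answer: 14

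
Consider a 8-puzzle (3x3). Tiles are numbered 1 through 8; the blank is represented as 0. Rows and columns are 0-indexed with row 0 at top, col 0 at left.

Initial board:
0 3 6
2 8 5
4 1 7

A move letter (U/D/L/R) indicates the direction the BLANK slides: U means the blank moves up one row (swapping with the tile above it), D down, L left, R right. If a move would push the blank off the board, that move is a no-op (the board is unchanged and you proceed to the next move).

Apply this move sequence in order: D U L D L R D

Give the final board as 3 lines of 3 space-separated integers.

Answer: 2 3 6
8 1 5
4 0 7

Derivation:
After move 1 (D):
2 3 6
0 8 5
4 1 7

After move 2 (U):
0 3 6
2 8 5
4 1 7

After move 3 (L):
0 3 6
2 8 5
4 1 7

After move 4 (D):
2 3 6
0 8 5
4 1 7

After move 5 (L):
2 3 6
0 8 5
4 1 7

After move 6 (R):
2 3 6
8 0 5
4 1 7

After move 7 (D):
2 3 6
8 1 5
4 0 7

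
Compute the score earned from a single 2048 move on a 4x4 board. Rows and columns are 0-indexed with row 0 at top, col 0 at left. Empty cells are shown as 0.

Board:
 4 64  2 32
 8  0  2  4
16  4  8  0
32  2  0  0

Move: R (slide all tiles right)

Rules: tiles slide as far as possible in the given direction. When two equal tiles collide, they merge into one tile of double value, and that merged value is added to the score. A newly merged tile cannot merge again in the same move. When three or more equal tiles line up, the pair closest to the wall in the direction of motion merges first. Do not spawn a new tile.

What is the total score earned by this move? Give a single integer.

Answer: 0

Derivation:
Slide right:
row 0: [4, 64, 2, 32] -> [4, 64, 2, 32]  score +0 (running 0)
row 1: [8, 0, 2, 4] -> [0, 8, 2, 4]  score +0 (running 0)
row 2: [16, 4, 8, 0] -> [0, 16, 4, 8]  score +0 (running 0)
row 3: [32, 2, 0, 0] -> [0, 0, 32, 2]  score +0 (running 0)
Board after move:
 4 64  2 32
 0  8  2  4
 0 16  4  8
 0  0 32  2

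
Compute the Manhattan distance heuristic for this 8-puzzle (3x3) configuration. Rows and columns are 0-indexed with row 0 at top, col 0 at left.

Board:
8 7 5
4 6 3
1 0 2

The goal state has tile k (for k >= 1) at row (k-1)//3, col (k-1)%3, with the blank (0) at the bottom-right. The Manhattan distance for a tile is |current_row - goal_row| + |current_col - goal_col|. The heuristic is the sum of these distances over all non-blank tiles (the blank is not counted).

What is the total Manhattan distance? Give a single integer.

Tile 8: at (0,0), goal (2,1), distance |0-2|+|0-1| = 3
Tile 7: at (0,1), goal (2,0), distance |0-2|+|1-0| = 3
Tile 5: at (0,2), goal (1,1), distance |0-1|+|2-1| = 2
Tile 4: at (1,0), goal (1,0), distance |1-1|+|0-0| = 0
Tile 6: at (1,1), goal (1,2), distance |1-1|+|1-2| = 1
Tile 3: at (1,2), goal (0,2), distance |1-0|+|2-2| = 1
Tile 1: at (2,0), goal (0,0), distance |2-0|+|0-0| = 2
Tile 2: at (2,2), goal (0,1), distance |2-0|+|2-1| = 3
Sum: 3 + 3 + 2 + 0 + 1 + 1 + 2 + 3 = 15

Answer: 15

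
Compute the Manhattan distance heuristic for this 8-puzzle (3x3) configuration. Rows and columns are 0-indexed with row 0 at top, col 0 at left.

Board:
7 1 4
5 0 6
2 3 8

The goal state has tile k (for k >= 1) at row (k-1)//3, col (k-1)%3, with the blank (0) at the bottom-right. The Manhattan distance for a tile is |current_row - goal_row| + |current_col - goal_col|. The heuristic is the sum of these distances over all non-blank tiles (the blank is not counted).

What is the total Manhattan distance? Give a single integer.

Answer: 14

Derivation:
Tile 7: (0,0)->(2,0) = 2
Tile 1: (0,1)->(0,0) = 1
Tile 4: (0,2)->(1,0) = 3
Tile 5: (1,0)->(1,1) = 1
Tile 6: (1,2)->(1,2) = 0
Tile 2: (2,0)->(0,1) = 3
Tile 3: (2,1)->(0,2) = 3
Tile 8: (2,2)->(2,1) = 1
Sum: 2 + 1 + 3 + 1 + 0 + 3 + 3 + 1 = 14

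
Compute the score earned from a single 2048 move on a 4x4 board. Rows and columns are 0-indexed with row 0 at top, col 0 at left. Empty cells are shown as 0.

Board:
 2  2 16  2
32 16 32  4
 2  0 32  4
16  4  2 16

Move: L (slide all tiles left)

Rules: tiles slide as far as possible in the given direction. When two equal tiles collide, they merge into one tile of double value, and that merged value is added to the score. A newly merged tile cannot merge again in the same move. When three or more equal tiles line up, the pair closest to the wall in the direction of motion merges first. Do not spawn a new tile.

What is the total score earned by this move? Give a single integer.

Answer: 4

Derivation:
Slide left:
row 0: [2, 2, 16, 2] -> [4, 16, 2, 0]  score +4 (running 4)
row 1: [32, 16, 32, 4] -> [32, 16, 32, 4]  score +0 (running 4)
row 2: [2, 0, 32, 4] -> [2, 32, 4, 0]  score +0 (running 4)
row 3: [16, 4, 2, 16] -> [16, 4, 2, 16]  score +0 (running 4)
Board after move:
 4 16  2  0
32 16 32  4
 2 32  4  0
16  4  2 16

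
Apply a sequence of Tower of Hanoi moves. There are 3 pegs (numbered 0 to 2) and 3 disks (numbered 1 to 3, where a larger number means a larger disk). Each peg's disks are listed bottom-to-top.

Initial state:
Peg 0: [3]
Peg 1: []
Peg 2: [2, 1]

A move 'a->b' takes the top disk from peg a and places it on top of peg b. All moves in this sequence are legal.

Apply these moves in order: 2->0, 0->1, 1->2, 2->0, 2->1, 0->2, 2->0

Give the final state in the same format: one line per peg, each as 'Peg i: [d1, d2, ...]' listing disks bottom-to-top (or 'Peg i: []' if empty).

Answer: Peg 0: [3, 1]
Peg 1: [2]
Peg 2: []

Derivation:
After move 1 (2->0):
Peg 0: [3, 1]
Peg 1: []
Peg 2: [2]

After move 2 (0->1):
Peg 0: [3]
Peg 1: [1]
Peg 2: [2]

After move 3 (1->2):
Peg 0: [3]
Peg 1: []
Peg 2: [2, 1]

After move 4 (2->0):
Peg 0: [3, 1]
Peg 1: []
Peg 2: [2]

After move 5 (2->1):
Peg 0: [3, 1]
Peg 1: [2]
Peg 2: []

After move 6 (0->2):
Peg 0: [3]
Peg 1: [2]
Peg 2: [1]

After move 7 (2->0):
Peg 0: [3, 1]
Peg 1: [2]
Peg 2: []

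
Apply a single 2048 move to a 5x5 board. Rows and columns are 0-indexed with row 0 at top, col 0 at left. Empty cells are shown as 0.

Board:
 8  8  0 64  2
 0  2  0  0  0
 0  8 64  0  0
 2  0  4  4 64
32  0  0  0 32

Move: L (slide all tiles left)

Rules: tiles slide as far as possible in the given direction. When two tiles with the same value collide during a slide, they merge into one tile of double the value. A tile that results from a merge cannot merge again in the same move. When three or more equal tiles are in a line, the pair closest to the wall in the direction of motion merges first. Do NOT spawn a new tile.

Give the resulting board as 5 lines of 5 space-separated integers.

Answer: 16 64  2  0  0
 2  0  0  0  0
 8 64  0  0  0
 2  8 64  0  0
64  0  0  0  0

Derivation:
Slide left:
row 0: [8, 8, 0, 64, 2] -> [16, 64, 2, 0, 0]
row 1: [0, 2, 0, 0, 0] -> [2, 0, 0, 0, 0]
row 2: [0, 8, 64, 0, 0] -> [8, 64, 0, 0, 0]
row 3: [2, 0, 4, 4, 64] -> [2, 8, 64, 0, 0]
row 4: [32, 0, 0, 0, 32] -> [64, 0, 0, 0, 0]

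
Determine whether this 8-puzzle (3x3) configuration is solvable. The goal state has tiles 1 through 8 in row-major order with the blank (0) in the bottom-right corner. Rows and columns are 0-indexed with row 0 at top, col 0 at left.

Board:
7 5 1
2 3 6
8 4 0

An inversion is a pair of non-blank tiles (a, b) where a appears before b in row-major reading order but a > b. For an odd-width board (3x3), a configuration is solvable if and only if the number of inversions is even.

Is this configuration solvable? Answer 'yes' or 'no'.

Answer: yes

Derivation:
Inversions (pairs i<j in row-major order where tile[i] > tile[j] > 0): 12
12 is even, so the puzzle is solvable.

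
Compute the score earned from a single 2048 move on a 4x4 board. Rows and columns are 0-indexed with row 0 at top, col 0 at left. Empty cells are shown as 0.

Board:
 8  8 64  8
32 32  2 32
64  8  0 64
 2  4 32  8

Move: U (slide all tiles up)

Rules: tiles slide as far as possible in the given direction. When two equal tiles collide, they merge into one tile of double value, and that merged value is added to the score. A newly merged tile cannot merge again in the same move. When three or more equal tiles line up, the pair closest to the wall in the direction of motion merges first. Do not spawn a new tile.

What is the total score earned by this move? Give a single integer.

Answer: 0

Derivation:
Slide up:
col 0: [8, 32, 64, 2] -> [8, 32, 64, 2]  score +0 (running 0)
col 1: [8, 32, 8, 4] -> [8, 32, 8, 4]  score +0 (running 0)
col 2: [64, 2, 0, 32] -> [64, 2, 32, 0]  score +0 (running 0)
col 3: [8, 32, 64, 8] -> [8, 32, 64, 8]  score +0 (running 0)
Board after move:
 8  8 64  8
32 32  2 32
64  8 32 64
 2  4  0  8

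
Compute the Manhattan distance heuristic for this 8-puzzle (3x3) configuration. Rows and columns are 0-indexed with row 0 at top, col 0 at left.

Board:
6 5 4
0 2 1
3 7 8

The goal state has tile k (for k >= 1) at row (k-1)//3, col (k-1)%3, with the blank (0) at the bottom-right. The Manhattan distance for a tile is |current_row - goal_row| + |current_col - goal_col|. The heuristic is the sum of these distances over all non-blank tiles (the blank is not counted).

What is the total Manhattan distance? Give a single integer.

Answer: 17

Derivation:
Tile 6: (0,0)->(1,2) = 3
Tile 5: (0,1)->(1,1) = 1
Tile 4: (0,2)->(1,0) = 3
Tile 2: (1,1)->(0,1) = 1
Tile 1: (1,2)->(0,0) = 3
Tile 3: (2,0)->(0,2) = 4
Tile 7: (2,1)->(2,0) = 1
Tile 8: (2,2)->(2,1) = 1
Sum: 3 + 1 + 3 + 1 + 3 + 4 + 1 + 1 = 17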